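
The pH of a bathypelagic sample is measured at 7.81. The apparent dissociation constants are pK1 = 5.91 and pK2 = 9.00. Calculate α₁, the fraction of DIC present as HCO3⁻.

α₁ = 1 / (1 + [H⁺]/K1 + K2/[H⁺]) = 1 / (1 + 10^-1.90 + 10^-1.19)
   = 1 / (1 + 0.012589 + 0.064565) = 1/1.0772 = 0.9284

α₁ = 0.928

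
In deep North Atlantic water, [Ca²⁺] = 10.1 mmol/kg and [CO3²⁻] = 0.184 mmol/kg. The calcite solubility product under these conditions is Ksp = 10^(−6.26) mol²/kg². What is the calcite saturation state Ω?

Ksp = 10^(−6.26) = 5.495×10^-7
Ω = [Ca²⁺][CO3²⁻]/Ksp = (10.1×10^-3)(0.184×10^-3) / 5.495×10^-7 = 3.38

Ω = 3.38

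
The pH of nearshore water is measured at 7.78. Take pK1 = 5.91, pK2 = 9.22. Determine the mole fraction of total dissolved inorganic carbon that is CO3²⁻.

α₂ = 0.0346

α₂ = 1 / (1 + [H⁺]/K2 + [H⁺]²/(K1K2)) = 1 / (1 + 10^+1.44 + 10^-0.43)
   = 1 / (1 + 27.542 + 0.37154) = 1/28.914 = 0.03459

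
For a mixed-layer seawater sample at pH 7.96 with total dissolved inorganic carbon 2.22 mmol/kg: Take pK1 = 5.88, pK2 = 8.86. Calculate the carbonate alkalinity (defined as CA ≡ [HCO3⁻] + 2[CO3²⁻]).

CA = 2.45 mmol/kg

CA = [HCO3⁻] + 2[CO3²⁻] = (α₁ + 2α₂)·DIC
At pH 7.96: [H⁺]/K1 = 10^-2.08 = 0.0083176, K2/[H⁺] = 10^-0.90 = 0.12589
α₁ = 1/(1 + 0.0083176 + 0.12589) = 1/1.1342 = 0.8817; α₂ = α₁·K2/[H⁺] = 0.1110
α₁ + 2α₂ = 1.1037
CA = 1.1037 × 2.22 = 2.45 mmol/kg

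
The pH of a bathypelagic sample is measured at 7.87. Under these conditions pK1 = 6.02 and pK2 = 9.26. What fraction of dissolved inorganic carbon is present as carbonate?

α₂ = 0.0386

α₂ = 1 / (1 + [H⁺]/K2 + [H⁺]²/(K1K2)) = 1 / (1 + 10^+1.39 + 10^-0.46)
   = 1 / (1 + 24.547 + 0.34674) = 1/25.894 = 0.03862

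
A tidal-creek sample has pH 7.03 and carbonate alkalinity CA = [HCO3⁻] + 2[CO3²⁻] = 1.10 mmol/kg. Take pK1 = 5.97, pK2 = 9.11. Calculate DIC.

CA = [HCO3⁻] + 2[CO3²⁻] = (α₁ + 2α₂)·DIC
At pH 7.03: [H⁺]/K1 = 10^-1.06 = 0.087096, K2/[H⁺] = 10^-2.08 = 0.0083176
α₁ = 1/(1 + 0.087096 + 0.0083176) = 1/1.0954 = 0.9129; α₂ = α₁·K2/[H⁺] = 0.007593
α₁ + 2α₂ = 0.9281
DIC = CA / (α₁ + 2α₂) = 1.10 / 0.9281 = 1.19 mmol/kg

DIC = 1.19 mmol/kg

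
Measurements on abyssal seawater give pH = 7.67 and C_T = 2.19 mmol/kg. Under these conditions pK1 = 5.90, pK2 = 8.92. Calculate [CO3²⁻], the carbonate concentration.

[CO3²⁻] = 0.115 mmol/kg

α₂ = 1 / (1 + [H⁺]/K2 + [H⁺]²/(K1K2)) = 1 / (1 + 10^+1.25 + 10^-0.52)
   = 1 / (1 + 17.783 + 0.30200) = 1/19.085 = 0.05240
[CO3²⁻] = α₂ × DIC = 0.05240 × 2.19 = 0.115 mmol/kg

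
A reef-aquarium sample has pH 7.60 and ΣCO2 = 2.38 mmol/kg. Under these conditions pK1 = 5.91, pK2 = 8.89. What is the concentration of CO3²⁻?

[CO3²⁻] = 0.114 mmol/kg

α₂ = 1 / (1 + [H⁺]/K2 + [H⁺]²/(K1K2)) = 1 / (1 + 10^+1.29 + 10^-0.40)
   = 1 / (1 + 19.498 + 0.39811) = 1/20.897 = 0.04785
[CO3²⁻] = α₂ × DIC = 0.04785 × 2.38 = 0.114 mmol/kg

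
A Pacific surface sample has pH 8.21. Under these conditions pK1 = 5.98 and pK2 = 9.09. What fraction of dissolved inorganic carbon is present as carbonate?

α₂ = 1 / (1 + [H⁺]/K2 + [H⁺]²/(K1K2)) = 1 / (1 + 10^+0.88 + 10^-1.35)
   = 1 / (1 + 7.5858 + 0.044668) = 1/8.6304 = 0.1159

α₂ = 0.116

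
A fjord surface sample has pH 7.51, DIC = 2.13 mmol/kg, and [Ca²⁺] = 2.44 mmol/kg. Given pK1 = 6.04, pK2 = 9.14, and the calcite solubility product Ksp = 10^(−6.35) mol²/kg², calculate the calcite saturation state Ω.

α₂ = 1 / (1 + [H⁺]/K2 + [H⁺]²/(K1K2)) = 1 / (1 + 10^+1.63 + 10^+0.16)
   = 1 / (1 + 42.658 + 1.4454) = 1/45.103 = 0.02217
[CO3²⁻] = α₂ × DIC = 0.02217 × 2.13 = 0.04722 mmol/kg
Ksp = 10^(−6.35) = 4.467×10^-7
Ω = [Ca²⁺][CO3²⁻]/Ksp = (2.44×10^-3)(4.722×10^-5) / 4.467×10^-7 = 0.258

Ω = 0.258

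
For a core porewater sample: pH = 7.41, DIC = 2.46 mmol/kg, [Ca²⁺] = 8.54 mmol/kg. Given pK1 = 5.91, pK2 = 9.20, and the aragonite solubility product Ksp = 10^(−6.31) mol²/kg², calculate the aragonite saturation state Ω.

Ω = 0.664

α₂ = 1 / (1 + [H⁺]/K2 + [H⁺]²/(K1K2)) = 1 / (1 + 10^+1.79 + 10^+0.29)
   = 1 / (1 + 61.660 + 1.9498) = 1/64.609 = 0.01548
[CO3²⁻] = α₂ × DIC = 0.01548 × 2.46 = 0.03807 mmol/kg
Ksp = 10^(−6.31) = 4.898×10^-7
Ω = [Ca²⁺][CO3²⁻]/Ksp = (8.54×10^-3)(3.807×10^-5) / 4.898×10^-7 = 0.664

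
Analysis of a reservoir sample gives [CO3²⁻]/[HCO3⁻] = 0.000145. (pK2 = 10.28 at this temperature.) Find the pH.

pH = 6.44

From K2 = [H⁺][CO3²⁻]/[HCO3⁻]:  pH = pK2 + log₁₀([CO3²⁻]/[HCO3⁻])
log₁₀(0.000145) = -3.839
pH = 10.28 + (-3.839) = 6.44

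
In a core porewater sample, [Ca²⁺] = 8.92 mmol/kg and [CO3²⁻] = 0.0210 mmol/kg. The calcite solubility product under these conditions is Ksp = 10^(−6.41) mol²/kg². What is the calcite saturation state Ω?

Ksp = 10^(−6.41) = 3.890×10^-7
Ω = [Ca²⁺][CO3²⁻]/Ksp = (8.92×10^-3)(0.0210×10^-3) / 3.890×10^-7 = 0.481

Ω = 0.481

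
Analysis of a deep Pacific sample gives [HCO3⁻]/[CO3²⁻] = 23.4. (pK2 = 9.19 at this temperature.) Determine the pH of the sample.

From K2 = [H⁺][CO3²⁻]/[HCO3⁻]:  pH = pK2 − log₁₀([HCO3⁻]/[CO3²⁻])
log₁₀(23.4) = +1.369
pH = 9.19 − (+1.369) = 7.82

pH = 7.82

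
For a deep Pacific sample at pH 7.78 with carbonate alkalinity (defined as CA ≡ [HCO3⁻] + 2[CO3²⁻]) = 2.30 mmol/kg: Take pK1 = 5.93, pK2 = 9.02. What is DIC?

CA = [HCO3⁻] + 2[CO3²⁻] = (α₁ + 2α₂)·DIC
At pH 7.78: [H⁺]/K1 = 10^-1.85 = 0.014125, K2/[H⁺] = 10^-1.24 = 0.057544
α₁ = 1/(1 + 0.014125 + 0.057544) = 1/1.0717 = 0.9331; α₂ = α₁·K2/[H⁺] = 0.05370
α₁ + 2α₂ = 1.0405
DIC = CA / (α₁ + 2α₂) = 2.30 / 1.0405 = 2.21 mmol/kg

DIC = 2.21 mmol/kg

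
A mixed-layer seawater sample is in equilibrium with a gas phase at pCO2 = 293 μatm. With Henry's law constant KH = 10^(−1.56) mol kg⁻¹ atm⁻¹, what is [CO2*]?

[CO2*] = 8.07 μmol/kg

KH = 10^(−1.56) = 2.754×10^-2 mol kg⁻¹ atm⁻¹
[CO2*] = KH · pCO2 = 2.754×10^-2 × 293×10^-6 atm = 8.07×10^-6 mol/kg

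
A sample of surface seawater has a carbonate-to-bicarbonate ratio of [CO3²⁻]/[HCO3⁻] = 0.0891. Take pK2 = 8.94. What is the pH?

From K2 = [H⁺][CO3²⁻]/[HCO3⁻]:  pH = pK2 + log₁₀([CO3²⁻]/[HCO3⁻])
log₁₀(0.0891) = -1.050
pH = 8.94 + (-1.050) = 7.89

pH = 7.89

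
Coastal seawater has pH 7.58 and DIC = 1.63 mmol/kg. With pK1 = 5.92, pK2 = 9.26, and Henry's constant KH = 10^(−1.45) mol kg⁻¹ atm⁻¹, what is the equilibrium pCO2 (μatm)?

α₀ = 1 / (1 + K1/[H⁺] + K1K2/[H⁺]²) = 1 / (1 + 10^+1.66 + 10^-0.02)
   = 1 / (1 + 45.709 + 0.95499) = 1/47.664 = 0.02098
[CO2*] = α₀ × DIC = 0.02098 × 1.63 = 0.03420 mmol/kg
pCO2 = [CO2*]/KH = 3.420×10^-5 / 3.548×10^-2 = 964 μatm

pCO2 = 964 μatm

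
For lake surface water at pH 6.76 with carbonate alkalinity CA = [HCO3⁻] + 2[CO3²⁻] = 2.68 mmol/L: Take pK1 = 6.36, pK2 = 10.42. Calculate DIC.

DIC = 3.75 mmol/L

CA = [HCO3⁻] + 2[CO3²⁻] = (α₁ + 2α₂)·DIC
At pH 6.76: [H⁺]/K1 = 10^-0.40 = 0.39811, K2/[H⁺] = 10^-3.66 = 0.00021878
α₁ = 1/(1 + 0.39811 + 0.00021878) = 1/1.3983 = 0.7151; α₂ = α₁·K2/[H⁺] = 0.0001565
α₁ + 2α₂ = 0.7155
DIC = CA / (α₁ + 2α₂) = 2.68 / 0.7155 = 3.75 mmol/L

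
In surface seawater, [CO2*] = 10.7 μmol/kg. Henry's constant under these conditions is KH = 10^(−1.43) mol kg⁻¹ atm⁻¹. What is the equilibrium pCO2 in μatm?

KH = 10^(−1.43) = 3.715×10^-2 mol kg⁻¹ atm⁻¹
pCO2 = [CO2*]/KH = 10.7×10^-6 / 3.715×10^-2 = 2.88×10^-4 atm = 288 μatm

pCO2 = 288 μatm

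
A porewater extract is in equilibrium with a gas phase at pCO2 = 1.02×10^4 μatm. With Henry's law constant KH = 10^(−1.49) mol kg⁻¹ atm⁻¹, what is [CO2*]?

KH = 10^(−1.49) = 3.236×10^-2 mol kg⁻¹ atm⁻¹
[CO2*] = KH · pCO2 = 3.236×10^-2 × 1.02×10^4×10^-6 atm = 3.30×10^-4 mol/kg

[CO2*] = 330 μmol/kg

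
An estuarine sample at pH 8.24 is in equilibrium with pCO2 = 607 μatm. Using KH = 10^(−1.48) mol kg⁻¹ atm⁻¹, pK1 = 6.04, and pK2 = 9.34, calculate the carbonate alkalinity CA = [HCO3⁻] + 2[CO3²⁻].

CA = 3.69 mmol/kg

[CO2*] = KH · pCO2 = 10^(−1.48) × 607×10^-6 = 2.010×10^-5 mol/kg
α₀ = 1/(1 + K1/[H⁺] + K1K2/[H⁺]²) = 1/(1 + 10^+2.20 + 10^+1.10) = 0.005811
DIC = [CO2*]/α₀ = 2.010×10^-5 / 0.005811 = 3.459 mmol/kg
CA = (α₁ + 2α₂)·DIC = (0.9210 + 2×0.07316) × 3.459 = 3.69 mmol/kg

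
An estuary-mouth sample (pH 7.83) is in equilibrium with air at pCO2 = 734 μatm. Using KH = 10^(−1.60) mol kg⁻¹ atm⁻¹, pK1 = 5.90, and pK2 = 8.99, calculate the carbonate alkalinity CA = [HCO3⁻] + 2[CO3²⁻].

[CO2*] = KH · pCO2 = 10^(−1.60) × 734×10^-6 = 1.844×10^-5 mol/kg
α₀ = 1/(1 + K1/[H⁺] + K1K2/[H⁺]²) = 1/(1 + 10^+1.93 + 10^+0.77) = 0.01087
DIC = [CO2*]/α₀ = 1.844×10^-5 / 0.01087 = 1.696 mmol/kg
CA = (α₁ + 2α₂)·DIC = (0.9251 + 2×0.06400) × 1.696 = 1.79 mmol/kg

CA = 1.79 mmol/kg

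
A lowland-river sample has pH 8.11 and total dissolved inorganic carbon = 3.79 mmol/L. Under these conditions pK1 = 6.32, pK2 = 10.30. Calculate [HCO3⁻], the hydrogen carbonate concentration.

α₁ = 1 / (1 + [H⁺]/K1 + K2/[H⁺]) = 1 / (1 + 10^-1.79 + 10^-2.19)
   = 1 / (1 + 0.016218 + 0.0064565) = 1/1.0227 = 0.9778
[HCO3⁻] = α₁ × DIC = 0.9778 × 3.79 = 3.71 mmol/L

[HCO3⁻] = 3.71 mmol/L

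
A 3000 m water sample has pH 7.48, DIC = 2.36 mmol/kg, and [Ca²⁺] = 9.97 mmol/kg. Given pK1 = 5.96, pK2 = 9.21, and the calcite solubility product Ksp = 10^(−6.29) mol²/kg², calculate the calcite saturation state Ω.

Ω = 0.815

α₂ = 1 / (1 + [H⁺]/K2 + [H⁺]²/(K1K2)) = 1 / (1 + 10^+1.73 + 10^+0.21)
   = 1 / (1 + 53.703 + 1.6218) = 1/56.325 = 0.01775
[CO3²⁻] = α₂ × DIC = 0.01775 × 2.36 = 0.04190 mmol/kg
Ksp = 10^(−6.29) = 5.129×10^-7
Ω = [Ca²⁺][CO3²⁻]/Ksp = (9.97×10^-3)(4.190×10^-5) / 5.129×10^-7 = 0.815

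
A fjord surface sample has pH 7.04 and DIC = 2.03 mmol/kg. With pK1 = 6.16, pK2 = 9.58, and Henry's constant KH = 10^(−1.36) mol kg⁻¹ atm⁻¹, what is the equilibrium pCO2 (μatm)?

α₀ = 1 / (1 + K1/[H⁺] + K1K2/[H⁺]²) = 1 / (1 + 10^+0.88 + 10^-1.66)
   = 1 / (1 + 7.5858 + 0.021878) = 1/8.6077 = 0.1162
[CO2*] = α₀ × DIC = 0.1162 × 2.03 = 0.2358 mmol/kg
pCO2 = [CO2*]/KH = 2.358×10^-4 / 4.365×10^-2 = 5400 μatm

pCO2 = 5400 μatm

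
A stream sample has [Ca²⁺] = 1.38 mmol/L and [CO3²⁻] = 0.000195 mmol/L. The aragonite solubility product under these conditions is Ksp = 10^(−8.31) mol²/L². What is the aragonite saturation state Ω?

Ksp = 10^(−8.31) = 4.898×10^-9
Ω = [Ca²⁺][CO3²⁻]/Ksp = (1.38×10^-3)(0.000195×10^-3) / 4.898×10^-9 = 0.0549

Ω = 0.0549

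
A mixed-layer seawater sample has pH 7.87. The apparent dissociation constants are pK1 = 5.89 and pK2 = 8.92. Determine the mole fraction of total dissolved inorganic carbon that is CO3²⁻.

α₂ = 0.0811

α₂ = 1 / (1 + [H⁺]/K2 + [H⁺]²/(K1K2)) = 1 / (1 + 10^+1.05 + 10^-0.93)
   = 1 / (1 + 11.220 + 0.11749) = 1/12.338 = 0.08105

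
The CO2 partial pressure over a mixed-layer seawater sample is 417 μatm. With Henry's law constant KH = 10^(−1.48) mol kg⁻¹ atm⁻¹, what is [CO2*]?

[CO2*] = 13.8 μmol/kg

KH = 10^(−1.48) = 3.311×10^-2 mol kg⁻¹ atm⁻¹
[CO2*] = KH · pCO2 = 3.311×10^-2 × 417×10^-6 atm = 1.38×10^-5 mol/kg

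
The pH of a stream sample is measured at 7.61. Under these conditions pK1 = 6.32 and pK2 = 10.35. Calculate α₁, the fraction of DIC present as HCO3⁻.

α₁ = 1 / (1 + [H⁺]/K1 + K2/[H⁺]) = 1 / (1 + 10^-1.29 + 10^-2.74)
   = 1 / (1 + 0.051286 + 0.0018197) = 1/1.0531 = 0.9496

α₁ = 0.950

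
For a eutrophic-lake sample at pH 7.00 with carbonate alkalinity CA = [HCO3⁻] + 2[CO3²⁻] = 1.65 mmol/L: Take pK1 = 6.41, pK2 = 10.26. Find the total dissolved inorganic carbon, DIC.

DIC = 2.07 mmol/L

CA = [HCO3⁻] + 2[CO3²⁻] = (α₁ + 2α₂)·DIC
At pH 7.00: [H⁺]/K1 = 10^-0.59 = 0.25704, K2/[H⁺] = 10^-3.26 = 0.00054954
α₁ = 1/(1 + 0.25704 + 0.00054954) = 1/1.2576 = 0.7952; α₂ = α₁·K2/[H⁺] = 0.0004370
α₁ + 2α₂ = 0.7960
DIC = CA / (α₁ + 2α₂) = 1.65 / 0.7960 = 2.07 mmol/L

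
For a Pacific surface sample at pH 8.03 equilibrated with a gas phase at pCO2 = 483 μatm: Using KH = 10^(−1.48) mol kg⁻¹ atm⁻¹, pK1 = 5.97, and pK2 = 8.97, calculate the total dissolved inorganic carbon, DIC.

DIC = 2.06 mmol/kg

[CO2*] = KH · pCO2 = 10^(−1.48) × 483×10^-6 = 1.599×10^-5 mol/kg
α₀ = 1/(1 + K1/[H⁺] + K1K2/[H⁺]²) = 1/(1 + 10^+2.06 + 10^+1.12) = 0.007752
DIC = [CO2*]/α₀ = 1.599×10^-5 / 0.007752 = 2.06 mmol/kg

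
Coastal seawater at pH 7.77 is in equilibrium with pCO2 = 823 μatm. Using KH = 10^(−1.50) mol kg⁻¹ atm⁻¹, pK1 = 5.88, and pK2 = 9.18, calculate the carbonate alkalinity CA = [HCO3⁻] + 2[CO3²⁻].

[CO2*] = KH · pCO2 = 10^(−1.50) × 823×10^-6 = 2.603×10^-5 mol/kg
α₀ = 1/(1 + K1/[H⁺] + K1K2/[H⁺]²) = 1/(1 + 10^+1.89 + 10^+0.48) = 0.01225
DIC = [CO2*]/α₀ = 2.603×10^-5 / 0.01225 = 2.125 mmol/kg
CA = (α₁ + 2α₂)·DIC = (0.9508 + 2×0.03699) × 2.125 = 2.18 mmol/kg

CA = 2.18 mmol/kg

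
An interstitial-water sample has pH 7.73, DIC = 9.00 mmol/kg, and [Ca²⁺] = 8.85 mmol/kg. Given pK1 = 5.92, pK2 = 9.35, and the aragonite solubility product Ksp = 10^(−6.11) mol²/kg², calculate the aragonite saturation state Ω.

Ω = 2.37

α₂ = 1 / (1 + [H⁺]/K2 + [H⁺]²/(K1K2)) = 1 / (1 + 10^+1.62 + 10^-0.19)
   = 1 / (1 + 41.687 + 0.64565) = 1/43.333 = 0.02308
[CO3²⁻] = α₂ × DIC = 0.02308 × 9.00 = 0.2077 mmol/kg
Ksp = 10^(−6.11) = 7.762×10^-7
Ω = [Ca²⁺][CO3²⁻]/Ksp = (8.85×10^-3)(2.077×10^-4) / 7.762×10^-7 = 2.37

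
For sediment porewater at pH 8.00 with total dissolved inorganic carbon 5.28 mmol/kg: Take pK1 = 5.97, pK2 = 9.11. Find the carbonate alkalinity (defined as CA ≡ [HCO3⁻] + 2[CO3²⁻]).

CA = [HCO3⁻] + 2[CO3²⁻] = (α₁ + 2α₂)·DIC
At pH 8.00: [H⁺]/K1 = 10^-2.03 = 0.0093325, K2/[H⁺] = 10^-1.11 = 0.077625
α₁ = 1/(1 + 0.0093325 + 0.077625) = 1/1.0870 = 0.9200; α₂ = α₁·K2/[H⁺] = 0.07141
α₁ + 2α₂ = 1.0628
CA = 1.0628 × 5.28 = 5.61 mmol/kg

CA = 5.61 mmol/kg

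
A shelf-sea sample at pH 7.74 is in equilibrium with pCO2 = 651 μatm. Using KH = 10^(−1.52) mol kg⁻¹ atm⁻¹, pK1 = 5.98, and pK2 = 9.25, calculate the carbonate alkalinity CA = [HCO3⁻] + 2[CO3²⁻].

CA = 1.20 mmol/kg

[CO2*] = KH · pCO2 = 10^(−1.52) × 651×10^-6 = 1.966×10^-5 mol/kg
α₀ = 1/(1 + K1/[H⁺] + K1K2/[H⁺]²) = 1/(1 + 10^+1.76 + 10^+0.25) = 0.01658
DIC = [CO2*]/α₀ = 1.966×10^-5 / 0.01658 = 1.186 mmol/kg
CA = (α₁ + 2α₂)·DIC = (0.9539 + 2×0.02948) × 1.186 = 1.20 mmol/kg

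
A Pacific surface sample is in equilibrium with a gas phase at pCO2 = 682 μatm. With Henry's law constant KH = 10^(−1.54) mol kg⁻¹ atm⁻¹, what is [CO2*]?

KH = 10^(−1.54) = 2.884×10^-2 mol kg⁻¹ atm⁻¹
[CO2*] = KH · pCO2 = 2.884×10^-2 × 682×10^-6 atm = 1.97×10^-5 mol/kg

[CO2*] = 19.7 μmol/kg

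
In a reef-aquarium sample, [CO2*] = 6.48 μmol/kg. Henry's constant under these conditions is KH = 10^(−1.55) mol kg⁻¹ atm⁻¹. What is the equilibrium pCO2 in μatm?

pCO2 = 230 μatm

KH = 10^(−1.55) = 2.818×10^-2 mol kg⁻¹ atm⁻¹
pCO2 = [CO2*]/KH = 6.48×10^-6 / 2.818×10^-2 = 2.30×10^-4 atm = 230 μatm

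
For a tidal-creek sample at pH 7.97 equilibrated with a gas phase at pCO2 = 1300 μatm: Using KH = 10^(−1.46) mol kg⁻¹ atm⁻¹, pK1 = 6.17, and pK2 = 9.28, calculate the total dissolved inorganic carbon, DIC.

DIC = 3.03 mmol/kg

[CO2*] = KH · pCO2 = 10^(−1.46) × 1300×10^-6 = 4.508×10^-5 mol/kg
α₀ = 1/(1 + K1/[H⁺] + K1K2/[H⁺]²) = 1/(1 + 10^+1.80 + 10^+0.49) = 0.01488
DIC = [CO2*]/α₀ = 4.508×10^-5 / 0.01488 = 3.03 mmol/kg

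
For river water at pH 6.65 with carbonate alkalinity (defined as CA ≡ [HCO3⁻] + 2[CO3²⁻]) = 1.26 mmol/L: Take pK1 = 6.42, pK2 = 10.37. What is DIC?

CA = [HCO3⁻] + 2[CO3²⁻] = (α₁ + 2α₂)·DIC
At pH 6.65: [H⁺]/K1 = 10^-0.23 = 0.58884, K2/[H⁺] = 10^-3.72 = 0.00019055
α₁ = 1/(1 + 0.58884 + 0.00019055) = 1/1.5890 = 0.6293; α₂ = α₁·K2/[H⁺] = 0.0001199
α₁ + 2α₂ = 0.6296
DIC = CA / (α₁ + 2α₂) = 1.26 / 0.6296 = 2.00 mmol/L

DIC = 2.00 mmol/L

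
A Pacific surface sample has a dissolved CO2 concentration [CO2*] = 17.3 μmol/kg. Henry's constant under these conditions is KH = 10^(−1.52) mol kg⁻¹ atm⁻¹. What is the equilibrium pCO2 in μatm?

pCO2 = 573 μatm

KH = 10^(−1.52) = 3.020×10^-2 mol kg⁻¹ atm⁻¹
pCO2 = [CO2*]/KH = 17.3×10^-6 / 3.020×10^-2 = 5.73×10^-4 atm = 573 μatm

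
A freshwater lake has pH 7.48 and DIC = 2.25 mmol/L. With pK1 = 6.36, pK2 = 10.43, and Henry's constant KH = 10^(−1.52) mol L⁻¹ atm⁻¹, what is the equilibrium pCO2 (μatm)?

pCO2 = 5250 μatm

α₀ = 1 / (1 + K1/[H⁺] + K1K2/[H⁺]²) = 1 / (1 + 10^+1.12 + 10^-1.83)
   = 1 / (1 + 13.183 + 0.014791) = 1/14.197 = 0.07044
[CO2*] = α₀ × DIC = 0.07044 × 2.25 = 0.1585 mmol/L
pCO2 = [CO2*]/KH = 1.585×10^-4 / 3.020×10^-2 = 5250 μatm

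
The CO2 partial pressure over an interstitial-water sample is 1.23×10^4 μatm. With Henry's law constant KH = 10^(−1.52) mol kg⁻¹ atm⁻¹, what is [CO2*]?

KH = 10^(−1.52) = 3.020×10^-2 mol kg⁻¹ atm⁻¹
[CO2*] = KH · pCO2 = 3.020×10^-2 × 1.23×10^4×10^-6 atm = 3.71×10^-4 mol/kg

[CO2*] = 371 μmol/kg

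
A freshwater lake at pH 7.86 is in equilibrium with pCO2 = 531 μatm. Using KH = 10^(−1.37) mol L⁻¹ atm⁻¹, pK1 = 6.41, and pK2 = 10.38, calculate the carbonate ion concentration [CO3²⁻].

[CO2*] = KH · pCO2 = 10^(−1.37) × 531×10^-6 = 2.265×10^-5 mol/L
α₀ = 1/(1 + K1/[H⁺] + K1K2/[H⁺]²) = 1/(1 + 10^+1.45 + 10^-1.07) = 0.03417
DIC = [CO2*]/α₀ = 2.265×10^-5 / 0.03417 = 0.6630 mmol/L
[CO3²⁻] = α₂·DIC; α₂ = 0.002908, so [CO3²⁻] = 0.002908 × 0.6630 = 0.00193 mmol/L = 1.93 μmol/L

[CO3²⁻] = 1.93 μmol/L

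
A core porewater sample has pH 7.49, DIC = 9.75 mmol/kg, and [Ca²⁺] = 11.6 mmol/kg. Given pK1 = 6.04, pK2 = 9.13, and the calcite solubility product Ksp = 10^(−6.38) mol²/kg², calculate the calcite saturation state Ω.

Ω = 5.87

α₂ = 1 / (1 + [H⁺]/K2 + [H⁺]²/(K1K2)) = 1 / (1 + 10^+1.64 + 10^+0.19)
   = 1 / (1 + 43.652 + 1.5488) = 1/46.200 = 0.02164
[CO3²⁻] = α₂ × DIC = 0.02164 × 9.75 = 0.2110 mmol/kg
Ksp = 10^(−6.38) = 4.169×10^-7
Ω = [Ca²⁺][CO3²⁻]/Ksp = (11.6×10^-3)(2.110×10^-4) / 4.169×10^-7 = 5.87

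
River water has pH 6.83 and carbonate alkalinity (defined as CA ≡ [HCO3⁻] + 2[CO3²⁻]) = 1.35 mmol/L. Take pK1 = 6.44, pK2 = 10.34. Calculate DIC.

DIC = 1.90 mmol/L

CA = [HCO3⁻] + 2[CO3²⁻] = (α₁ + 2α₂)·DIC
At pH 6.83: [H⁺]/K1 = 10^-0.39 = 0.40738, K2/[H⁺] = 10^-3.51 = 0.00030903
α₁ = 1/(1 + 0.40738 + 0.00030903) = 1/1.4077 = 0.7104; α₂ = α₁·K2/[H⁺] = 0.0002195
α₁ + 2α₂ = 0.7108
DIC = CA / (α₁ + 2α₂) = 1.35 / 0.7108 = 1.90 mmol/L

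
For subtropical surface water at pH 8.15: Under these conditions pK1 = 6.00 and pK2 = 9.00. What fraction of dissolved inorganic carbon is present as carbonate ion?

α₂ = 1 / (1 + [H⁺]/K2 + [H⁺]²/(K1K2)) = 1 / (1 + 10^+0.85 + 10^-1.30)
   = 1 / (1 + 7.0795 + 0.050119) = 1/8.1296 = 0.1230

α₂ = 0.123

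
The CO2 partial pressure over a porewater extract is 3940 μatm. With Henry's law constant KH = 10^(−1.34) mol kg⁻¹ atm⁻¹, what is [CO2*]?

KH = 10^(−1.34) = 4.571×10^-2 mol kg⁻¹ atm⁻¹
[CO2*] = KH · pCO2 = 4.571×10^-2 × 3940×10^-6 atm = 1.80×10^-4 mol/kg

[CO2*] = 180 μmol/kg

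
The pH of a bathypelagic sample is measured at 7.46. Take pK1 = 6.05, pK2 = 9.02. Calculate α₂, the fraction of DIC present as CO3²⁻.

α₂ = 0.0258

α₂ = 1 / (1 + [H⁺]/K2 + [H⁺]²/(K1K2)) = 1 / (1 + 10^+1.56 + 10^+0.15)
   = 1 / (1 + 36.308 + 1.4125) = 1/38.720 = 0.02583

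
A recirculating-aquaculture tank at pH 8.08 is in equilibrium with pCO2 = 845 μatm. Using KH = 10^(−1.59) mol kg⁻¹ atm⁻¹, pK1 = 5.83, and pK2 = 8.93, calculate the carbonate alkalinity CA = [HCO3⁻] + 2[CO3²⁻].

[CO2*] = KH · pCO2 = 10^(−1.59) × 845×10^-6 = 2.172×10^-5 mol/kg
α₀ = 1/(1 + K1/[H⁺] + K1K2/[H⁺]²) = 1/(1 + 10^+2.25 + 10^+1.40) = 0.004903
DIC = [CO2*]/α₀ = 2.172×10^-5 / 0.004903 = 4.430 mmol/kg
CA = (α₁ + 2α₂)·DIC = (0.8719 + 2×0.1232) × 4.430 = 4.95 mmol/kg

CA = 4.95 mmol/kg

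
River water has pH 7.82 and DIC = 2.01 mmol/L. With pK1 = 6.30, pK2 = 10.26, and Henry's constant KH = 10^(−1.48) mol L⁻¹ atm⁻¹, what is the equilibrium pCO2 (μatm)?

pCO2 = 1770 μatm

α₀ = 1 / (1 + K1/[H⁺] + K1K2/[H⁺]²) = 1 / (1 + 10^+1.52 + 10^-0.92)
   = 1 / (1 + 33.113 + 0.12023) = 1/34.233 = 0.02921
[CO2*] = α₀ × DIC = 0.02921 × 2.01 = 0.05871 mmol/L
pCO2 = [CO2*]/KH = 5.871×10^-5 / 3.311×10^-2 = 1770 μatm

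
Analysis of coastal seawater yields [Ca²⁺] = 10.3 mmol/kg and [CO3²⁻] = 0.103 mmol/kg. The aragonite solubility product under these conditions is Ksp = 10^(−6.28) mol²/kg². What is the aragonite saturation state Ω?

Ω = 2.02

Ksp = 10^(−6.28) = 5.248×10^-7
Ω = [Ca²⁺][CO3²⁻]/Ksp = (10.3×10^-3)(0.103×10^-3) / 5.248×10^-7 = 2.02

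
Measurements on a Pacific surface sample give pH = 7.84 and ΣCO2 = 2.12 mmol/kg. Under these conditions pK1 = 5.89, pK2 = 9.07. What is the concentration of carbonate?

[CO3²⁻] = 0.117 mmol/kg

α₂ = 1 / (1 + [H⁺]/K2 + [H⁺]²/(K1K2)) = 1 / (1 + 10^+1.23 + 10^-0.72)
   = 1 / (1 + 16.982 + 0.19055) = 1/18.173 = 0.05503
[CO3²⁻] = α₂ × DIC = 0.05503 × 2.12 = 0.117 mmol/kg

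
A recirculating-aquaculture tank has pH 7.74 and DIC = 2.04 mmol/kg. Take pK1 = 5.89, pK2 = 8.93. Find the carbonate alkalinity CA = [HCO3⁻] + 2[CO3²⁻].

CA = 2.14 mmol/kg

CA = [HCO3⁻] + 2[CO3²⁻] = (α₁ + 2α₂)·DIC
At pH 7.74: [H⁺]/K1 = 10^-1.85 = 0.014125, K2/[H⁺] = 10^-1.19 = 0.064565
α₁ = 1/(1 + 0.014125 + 0.064565) = 1/1.0787 = 0.9270; α₂ = α₁·K2/[H⁺] = 0.05986
α₁ + 2α₂ = 1.0468
CA = 1.0468 × 2.04 = 2.14 mmol/kg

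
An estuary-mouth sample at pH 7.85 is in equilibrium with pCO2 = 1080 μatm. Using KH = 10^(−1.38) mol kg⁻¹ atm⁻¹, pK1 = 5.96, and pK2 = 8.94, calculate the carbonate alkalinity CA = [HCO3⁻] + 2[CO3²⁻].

CA = 4.06 mmol/kg

[CO2*] = KH · pCO2 = 10^(−1.38) × 1080×10^-6 = 4.502×10^-5 mol/kg
α₀ = 1/(1 + K1/[H⁺] + K1K2/[H⁺]²) = 1/(1 + 10^+1.89 + 10^+0.80) = 0.01177
DIC = [CO2*]/α₀ = 4.502×10^-5 / 0.01177 = 3.824 mmol/kg
CA = (α₁ + 2α₂)·DIC = (0.9139 + 2×0.07429) × 3.824 = 4.06 mmol/kg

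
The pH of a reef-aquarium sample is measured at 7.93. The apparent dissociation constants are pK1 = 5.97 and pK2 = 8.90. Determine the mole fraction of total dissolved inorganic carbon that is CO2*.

α₀ = 0.00981

α₀ = 1 / (1 + K1/[H⁺] + K1K2/[H⁺]²) = 1 / (1 + 10^+1.96 + 10^+0.99)
   = 1 / (1 + 91.201 + 9.7724) = 1/101.97 = 0.009806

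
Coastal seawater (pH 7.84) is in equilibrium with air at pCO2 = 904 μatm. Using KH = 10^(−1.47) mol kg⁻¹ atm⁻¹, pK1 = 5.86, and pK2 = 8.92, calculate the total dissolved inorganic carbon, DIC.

[CO2*] = KH · pCO2 = 10^(−1.47) × 904×10^-6 = 3.063×10^-5 mol/kg
α₀ = 1/(1 + K1/[H⁺] + K1K2/[H⁺]²) = 1/(1 + 10^+1.98 + 10^+0.90) = 0.009575
DIC = [CO2*]/α₀ = 3.063×10^-5 / 0.009575 = 3.20 mmol/kg

DIC = 3.20 mmol/kg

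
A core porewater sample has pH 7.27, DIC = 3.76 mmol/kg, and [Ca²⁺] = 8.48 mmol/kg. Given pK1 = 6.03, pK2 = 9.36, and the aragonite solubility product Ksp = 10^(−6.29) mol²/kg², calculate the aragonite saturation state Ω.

Ω = 0.474

α₂ = 1 / (1 + [H⁺]/K2 + [H⁺]²/(K1K2)) = 1 / (1 + 10^+2.09 + 10^+0.85)
   = 1 / (1 + 123.03 + 7.0795) = 1/131.11 = 0.007627
[CO3²⁻] = α₂ × DIC = 0.007627 × 3.76 = 0.02868 mmol/kg
Ksp = 10^(−6.29) = 5.129×10^-7
Ω = [Ca²⁺][CO3²⁻]/Ksp = (8.48×10^-3)(2.868×10^-5) / 5.129×10^-7 = 0.474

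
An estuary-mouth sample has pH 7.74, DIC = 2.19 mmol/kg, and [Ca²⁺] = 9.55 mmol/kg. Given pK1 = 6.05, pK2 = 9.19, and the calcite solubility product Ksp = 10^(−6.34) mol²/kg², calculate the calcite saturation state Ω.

Ω = 1.54

α₂ = 1 / (1 + [H⁺]/K2 + [H⁺]²/(K1K2)) = 1 / (1 + 10^+1.45 + 10^-0.24)
   = 1 / (1 + 28.184 + 0.57544) = 1/29.759 = 0.03360
[CO3²⁻] = α₂ × DIC = 0.03360 × 2.19 = 0.07359 mmol/kg
Ksp = 10^(−6.34) = 4.571×10^-7
Ω = [Ca²⁺][CO3²⁻]/Ksp = (9.55×10^-3)(7.359×10^-5) / 4.571×10^-7 = 1.54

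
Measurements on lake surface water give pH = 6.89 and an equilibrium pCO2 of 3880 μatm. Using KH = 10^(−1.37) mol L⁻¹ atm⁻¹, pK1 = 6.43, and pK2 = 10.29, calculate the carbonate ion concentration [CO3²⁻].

[CO2*] = KH · pCO2 = 10^(−1.37) × 3880×10^-6 = 1.655×10^-4 mol/L
α₀ = 1/(1 + K1/[H⁺] + K1K2/[H⁺]²) = 1/(1 + 10^+0.46 + 10^-2.94) = 0.2574
DIC = [CO2*]/α₀ = 1.655×10^-4 / 0.2574 = 0.6430 mmol/L
[CO3²⁻] = α₂·DIC; α₂ = 0.0002955, so [CO3²⁻] = 0.0002955 × 0.6430 = 0.000190 mmol/L = 0.190 μmol/L

[CO3²⁻] = 0.190 μmol/L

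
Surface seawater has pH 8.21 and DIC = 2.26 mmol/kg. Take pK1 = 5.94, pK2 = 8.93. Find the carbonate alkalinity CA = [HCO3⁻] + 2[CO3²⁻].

CA = 2.61 mmol/kg

CA = [HCO3⁻] + 2[CO3²⁻] = (α₁ + 2α₂)·DIC
At pH 8.21: [H⁺]/K1 = 10^-2.27 = 0.0053703, K2/[H⁺] = 10^-0.72 = 0.19055
α₁ = 1/(1 + 0.0053703 + 0.19055) = 1/1.1959 = 0.8362; α₂ = α₁·K2/[H⁺] = 0.1593
α₁ + 2α₂ = 1.1548
CA = 1.1548 × 2.26 = 2.61 mmol/kg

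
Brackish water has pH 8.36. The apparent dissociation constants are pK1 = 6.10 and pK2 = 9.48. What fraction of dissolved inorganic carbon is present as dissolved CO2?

α₀ = 1 / (1 + K1/[H⁺] + K1K2/[H⁺]²) = 1 / (1 + 10^+2.26 + 10^+1.14)
   = 1 / (1 + 181.97 + 13.804) = 1/196.77 = 0.005082

α₀ = 0.00508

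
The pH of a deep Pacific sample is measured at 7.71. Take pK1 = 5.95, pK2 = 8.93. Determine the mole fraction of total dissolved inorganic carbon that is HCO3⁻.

α₁ = 0.928

α₁ = 1 / (1 + [H⁺]/K1 + K2/[H⁺]) = 1 / (1 + 10^-1.76 + 10^-1.22)
   = 1 / (1 + 0.017378 + 0.060256) = 1/1.0776 = 0.9280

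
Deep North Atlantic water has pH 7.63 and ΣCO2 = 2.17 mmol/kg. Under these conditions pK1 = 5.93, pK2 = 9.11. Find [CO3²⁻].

[CO3²⁻] = 0.0682 mmol/kg

α₂ = 1 / (1 + [H⁺]/K2 + [H⁺]²/(K1K2)) = 1 / (1 + 10^+1.48 + 10^-0.22)
   = 1 / (1 + 30.200 + 0.60256) = 1/31.802 = 0.03144
[CO3²⁻] = α₂ × DIC = 0.03144 × 2.17 = 0.0682 mmol/kg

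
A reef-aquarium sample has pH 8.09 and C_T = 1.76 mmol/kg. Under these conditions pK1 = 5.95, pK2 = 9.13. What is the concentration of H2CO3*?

α₀ = 1 / (1 + K1/[H⁺] + K1K2/[H⁺]²) = 1 / (1 + 10^+2.14 + 10^+1.10)
   = 1 / (1 + 138.04 + 12.589) = 1/151.63 = 0.006595
[CO2*] = α₀ × DIC = 0.006595 × 1.76 = 0.0116 mmol/kg = 11.6 μmol/kg

[CO2*] = 11.6 μmol/kg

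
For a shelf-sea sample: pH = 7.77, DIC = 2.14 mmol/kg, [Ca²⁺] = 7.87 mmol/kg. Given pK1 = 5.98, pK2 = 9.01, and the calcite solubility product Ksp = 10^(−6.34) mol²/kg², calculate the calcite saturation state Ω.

Ω = 1.97

α₂ = 1 / (1 + [H⁺]/K2 + [H⁺]²/(K1K2)) = 1 / (1 + 10^+1.24 + 10^-0.55)
   = 1 / (1 + 17.378 + 0.28184) = 1/18.660 = 0.05359
[CO3²⁻] = α₂ × DIC = 0.05359 × 2.14 = 0.1147 mmol/kg
Ksp = 10^(−6.34) = 4.571×10^-7
Ω = [Ca²⁺][CO3²⁻]/Ksp = (7.87×10^-3)(1.147×10^-4) / 4.571×10^-7 = 1.97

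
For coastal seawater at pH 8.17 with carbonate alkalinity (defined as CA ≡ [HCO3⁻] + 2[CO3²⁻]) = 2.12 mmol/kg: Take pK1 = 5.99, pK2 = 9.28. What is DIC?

CA = [HCO3⁻] + 2[CO3²⁻] = (α₁ + 2α₂)·DIC
At pH 8.17: [H⁺]/K1 = 10^-2.18 = 0.0066069, K2/[H⁺] = 10^-1.11 = 0.077625
α₁ = 1/(1 + 0.0066069 + 0.077625) = 1/1.0842 = 0.9223; α₂ = α₁·K2/[H⁺] = 0.07159
α₁ + 2α₂ = 1.0655
DIC = CA / (α₁ + 2α₂) = 2.12 / 1.0655 = 1.99 mmol/kg

DIC = 1.99 mmol/kg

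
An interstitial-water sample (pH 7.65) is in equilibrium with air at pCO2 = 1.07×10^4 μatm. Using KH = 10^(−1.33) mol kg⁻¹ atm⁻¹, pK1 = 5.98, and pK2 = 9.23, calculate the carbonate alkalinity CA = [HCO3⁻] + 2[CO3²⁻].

CA = 24.6 mmol/kg

[CO2*] = KH · pCO2 = 10^(−1.33) × 1.07×10^4×10^-6 = 5.005×10^-4 mol/kg
α₀ = 1/(1 + K1/[H⁺] + K1K2/[H⁺]²) = 1/(1 + 10^+1.67 + 10^+0.09) = 0.02041
DIC = [CO2*]/α₀ = 5.005×10^-4 / 0.02041 = 24.53 mmol/kg
CA = (α₁ + 2α₂)·DIC = (0.9545 + 2×0.02511) × 24.53 = 24.6 mmol/kg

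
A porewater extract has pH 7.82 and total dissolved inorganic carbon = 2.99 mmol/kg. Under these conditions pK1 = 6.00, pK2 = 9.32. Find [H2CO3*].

α₀ = 1 / (1 + K1/[H⁺] + K1K2/[H⁺]²) = 1 / (1 + 10^+1.82 + 10^+0.32)
   = 1 / (1 + 66.069 + 2.0893) = 1/69.159 = 0.01446
[CO2*] = α₀ × DIC = 0.01446 × 2.99 = 0.0432 mmol/kg

[CO2*] = 0.0432 mmol/kg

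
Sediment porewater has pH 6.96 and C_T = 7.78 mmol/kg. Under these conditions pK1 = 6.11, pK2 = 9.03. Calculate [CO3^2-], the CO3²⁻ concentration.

[CO3²⁻] = 0.0576 mmol/kg

α₂ = 1 / (1 + [H⁺]/K2 + [H⁺]²/(K1K2)) = 1 / (1 + 10^+2.07 + 10^+1.22)
   = 1 / (1 + 117.49 + 16.596) = 1/135.09 = 0.007403
[CO3²⁻] = α₂ × DIC = 0.007403 × 7.78 = 0.0576 mmol/kg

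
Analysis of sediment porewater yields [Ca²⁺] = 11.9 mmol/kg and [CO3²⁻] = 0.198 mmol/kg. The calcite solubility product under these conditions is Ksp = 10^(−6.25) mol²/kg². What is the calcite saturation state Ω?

Ω = 4.19

Ksp = 10^(−6.25) = 5.623×10^-7
Ω = [Ca²⁺][CO3²⁻]/Ksp = (11.9×10^-3)(0.198×10^-3) / 5.623×10^-7 = 4.19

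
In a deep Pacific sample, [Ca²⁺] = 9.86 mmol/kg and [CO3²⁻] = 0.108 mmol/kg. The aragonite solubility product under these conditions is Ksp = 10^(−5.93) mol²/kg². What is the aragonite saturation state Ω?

Ω = 0.906

Ksp = 10^(−5.93) = 1.175×10^-6
Ω = [Ca²⁺][CO3²⁻]/Ksp = (9.86×10^-3)(0.108×10^-3) / 1.175×10^-6 = 0.906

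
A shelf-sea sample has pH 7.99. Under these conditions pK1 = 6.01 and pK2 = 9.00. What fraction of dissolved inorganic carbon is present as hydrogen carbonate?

α₁ = 0.902

α₁ = 1 / (1 + [H⁺]/K1 + K2/[H⁺]) = 1 / (1 + 10^-1.98 + 10^-1.01)
   = 1 / (1 + 0.010471 + 0.097724) = 1/1.1082 = 0.9024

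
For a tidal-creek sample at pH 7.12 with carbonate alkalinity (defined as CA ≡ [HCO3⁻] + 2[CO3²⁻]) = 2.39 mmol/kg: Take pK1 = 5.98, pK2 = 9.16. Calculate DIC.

CA = [HCO3⁻] + 2[CO3²⁻] = (α₁ + 2α₂)·DIC
At pH 7.12: [H⁺]/K1 = 10^-1.14 = 0.072444, K2/[H⁺] = 10^-2.04 = 0.0091201
α₁ = 1/(1 + 0.072444 + 0.0091201) = 1/1.0816 = 0.9246; α₂ = α₁·K2/[H⁺] = 0.008432
α₁ + 2α₂ = 0.9415
DIC = CA / (α₁ + 2α₂) = 2.39 / 0.9415 = 2.54 mmol/kg

DIC = 2.54 mmol/kg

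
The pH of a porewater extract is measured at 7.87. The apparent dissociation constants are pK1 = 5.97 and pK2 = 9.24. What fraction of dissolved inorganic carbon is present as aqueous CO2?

α₀ = 0.0119

α₀ = 1 / (1 + K1/[H⁺] + K1K2/[H⁺]²) = 1 / (1 + 10^+1.90 + 10^+0.53)
   = 1 / (1 + 79.433 + 3.3884) = 1/83.821 = 0.01193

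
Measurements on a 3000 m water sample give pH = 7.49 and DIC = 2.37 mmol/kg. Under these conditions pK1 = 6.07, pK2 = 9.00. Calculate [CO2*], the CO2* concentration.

α₀ = 1 / (1 + K1/[H⁺] + K1K2/[H⁺]²) = 1 / (1 + 10^+1.42 + 10^-0.09)
   = 1 / (1 + 26.303 + 0.81283) = 1/28.116 = 0.03557
[CO2*] = α₀ × DIC = 0.03557 × 2.37 = 0.0843 mmol/kg

[CO2*] = 0.0843 mmol/kg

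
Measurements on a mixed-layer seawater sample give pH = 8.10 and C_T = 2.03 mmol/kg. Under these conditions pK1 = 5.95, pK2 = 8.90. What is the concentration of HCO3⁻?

[HCO3⁻] = 1.74 mmol/kg

α₁ = 1 / (1 + [H⁺]/K1 + K2/[H⁺]) = 1 / (1 + 10^-2.15 + 10^-0.80)
   = 1 / (1 + 0.0070795 + 0.15849) = 1/1.1656 = 0.8580
[HCO3⁻] = α₁ × DIC = 0.8580 × 2.03 = 1.74 mmol/kg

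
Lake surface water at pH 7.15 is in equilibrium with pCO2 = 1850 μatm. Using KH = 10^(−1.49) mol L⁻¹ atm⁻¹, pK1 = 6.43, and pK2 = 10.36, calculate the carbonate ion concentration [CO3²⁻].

[CO3²⁻] = 0.194 μmol/L

[CO2*] = KH · pCO2 = 10^(−1.49) × 1850×10^-6 = 5.986×10^-5 mol/L
α₀ = 1/(1 + K1/[H⁺] + K1K2/[H⁺]²) = 1/(1 + 10^+0.72 + 10^-2.49) = 0.1600
DIC = [CO2*]/α₀ = 5.986×10^-5 / 0.1600 = 0.3742 mmol/L
[CO3²⁻] = α₂·DIC; α₂ = 0.0005176, so [CO3²⁻] = 0.0005176 × 0.3742 = 0.000194 mmol/L = 0.194 μmol/L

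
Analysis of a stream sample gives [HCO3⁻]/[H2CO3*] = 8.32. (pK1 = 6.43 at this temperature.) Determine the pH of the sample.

From K1 = [H⁺][HCO3⁻]/[H2CO3*]:  pH = pK1 + log₁₀([HCO3⁻]/[H2CO3*])
log₁₀(8.32) = +0.920
pH = 6.43 + (+0.920) = 7.35

pH = 7.35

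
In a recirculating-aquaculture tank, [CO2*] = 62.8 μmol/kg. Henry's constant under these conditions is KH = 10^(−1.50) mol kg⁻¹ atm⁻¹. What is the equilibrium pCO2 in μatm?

pCO2 = 1990 μatm

KH = 10^(−1.50) = 3.162×10^-2 mol kg⁻¹ atm⁻¹
pCO2 = [CO2*]/KH = 62.8×10^-6 / 3.162×10^-2 = 1.99×10^-3 atm = 1990 μatm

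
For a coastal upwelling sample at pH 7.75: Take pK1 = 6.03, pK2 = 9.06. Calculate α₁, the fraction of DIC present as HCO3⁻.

α₁ = 1 / (1 + [H⁺]/K1 + K2/[H⁺]) = 1 / (1 + 10^-1.72 + 10^-1.31)
   = 1 / (1 + 0.019055 + 0.048978) = 1/1.0680 = 0.9363

α₁ = 0.936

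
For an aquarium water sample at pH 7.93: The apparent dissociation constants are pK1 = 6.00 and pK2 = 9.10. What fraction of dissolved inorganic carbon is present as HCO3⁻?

α₁ = 1 / (1 + [H⁺]/K1 + K2/[H⁺]) = 1 / (1 + 10^-1.93 + 10^-1.17)
   = 1 / (1 + 0.011749 + 0.067608) = 1/1.0794 = 0.9265

α₁ = 0.926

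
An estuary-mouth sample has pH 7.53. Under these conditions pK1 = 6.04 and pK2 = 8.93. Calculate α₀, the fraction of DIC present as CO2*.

α₀ = 0.0302

α₀ = 1 / (1 + K1/[H⁺] + K1K2/[H⁺]²) = 1 / (1 + 10^+1.49 + 10^+0.09)
   = 1 / (1 + 30.903 + 1.2303) = 1/33.133 = 0.03018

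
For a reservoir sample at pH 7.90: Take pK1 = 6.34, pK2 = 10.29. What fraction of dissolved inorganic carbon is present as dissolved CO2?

α₀ = 1 / (1 + K1/[H⁺] + K1K2/[H⁺]²) = 1 / (1 + 10^+1.56 + 10^-0.83)
   = 1 / (1 + 36.308 + 0.14791) = 1/37.456 = 0.02670

α₀ = 0.0267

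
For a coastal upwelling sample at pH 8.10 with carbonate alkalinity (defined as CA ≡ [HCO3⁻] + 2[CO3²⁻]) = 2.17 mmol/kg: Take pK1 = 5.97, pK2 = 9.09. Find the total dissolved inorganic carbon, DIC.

DIC = 2.00 mmol/kg

CA = [HCO3⁻] + 2[CO3²⁻] = (α₁ + 2α₂)·DIC
At pH 8.10: [H⁺]/K1 = 10^-2.13 = 0.0074131, K2/[H⁺] = 10^-0.99 = 0.10233
α₁ = 1/(1 + 0.0074131 + 0.10233) = 1/1.1097 = 0.9011; α₂ = α₁·K2/[H⁺] = 0.09221
α₁ + 2α₂ = 1.0855
DIC = CA / (α₁ + 2α₂) = 2.17 / 1.0855 = 2.00 mmol/kg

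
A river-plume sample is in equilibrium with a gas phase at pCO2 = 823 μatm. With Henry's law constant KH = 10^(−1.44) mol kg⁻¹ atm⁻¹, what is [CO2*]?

KH = 10^(−1.44) = 3.631×10^-2 mol kg⁻¹ atm⁻¹
[CO2*] = KH · pCO2 = 3.631×10^-2 × 823×10^-6 atm = 2.99×10^-5 mol/kg

[CO2*] = 29.9 μmol/kg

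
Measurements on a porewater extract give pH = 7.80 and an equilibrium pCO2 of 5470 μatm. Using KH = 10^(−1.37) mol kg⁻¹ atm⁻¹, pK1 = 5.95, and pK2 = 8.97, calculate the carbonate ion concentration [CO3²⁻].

[CO2*] = KH · pCO2 = 10^(−1.37) × 5470×10^-6 = 2.333×10^-4 mol/kg
α₀ = 1/(1 + K1/[H⁺] + K1K2/[H⁺]²) = 1/(1 + 10^+1.85 + 10^+0.68) = 0.01306
DIC = [CO2*]/α₀ = 2.333×10^-4 / 0.01306 = 17.87 mmol/kg
[CO3²⁻] = α₂·DIC; α₂ = 0.06250, so [CO3²⁻] = 0.06250 × 17.87 = 1.12 mmol/kg

[CO3²⁻] = 1.12 mmol/kg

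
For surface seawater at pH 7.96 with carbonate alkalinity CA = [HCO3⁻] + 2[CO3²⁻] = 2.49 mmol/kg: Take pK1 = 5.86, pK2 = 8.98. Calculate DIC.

DIC = 2.31 mmol/kg

CA = [HCO3⁻] + 2[CO3²⁻] = (α₁ + 2α₂)·DIC
At pH 7.96: [H⁺]/K1 = 10^-2.10 = 0.0079433, K2/[H⁺] = 10^-1.02 = 0.095499
α₁ = 1/(1 + 0.0079433 + 0.095499) = 1/1.1034 = 0.9063; α₂ = α₁·K2/[H⁺] = 0.08655
α₁ + 2α₂ = 1.0793
DIC = CA / (α₁ + 2α₂) = 2.49 / 1.0793 = 2.31 mmol/kg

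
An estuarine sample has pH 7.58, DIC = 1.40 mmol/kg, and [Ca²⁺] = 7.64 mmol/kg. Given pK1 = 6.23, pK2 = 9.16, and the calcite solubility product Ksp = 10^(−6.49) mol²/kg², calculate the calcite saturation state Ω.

Ω = 0.812

α₂ = 1 / (1 + [H⁺]/K2 + [H⁺]²/(K1K2)) = 1 / (1 + 10^+1.58 + 10^+0.23)
   = 1 / (1 + 38.019 + 1.6982) = 1/40.717 = 0.02456
[CO3²⁻] = α₂ × DIC = 0.02456 × 1.40 = 0.03438 mmol/kg
Ksp = 10^(−6.49) = 3.236×10^-7
Ω = [Ca²⁺][CO3²⁻]/Ksp = (7.64×10^-3)(3.438×10^-5) / 3.236×10^-7 = 0.812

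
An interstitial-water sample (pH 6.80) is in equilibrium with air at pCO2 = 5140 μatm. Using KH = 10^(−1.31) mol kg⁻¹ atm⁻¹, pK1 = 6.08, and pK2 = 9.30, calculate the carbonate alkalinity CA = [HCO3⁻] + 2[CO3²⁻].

CA = 1.33 mmol/kg

[CO2*] = KH · pCO2 = 10^(−1.31) × 5140×10^-6 = 2.517×10^-4 mol/kg
α₀ = 1/(1 + K1/[H⁺] + K1K2/[H⁺]²) = 1/(1 + 10^+0.72 + 10^-1.78) = 0.1596
DIC = [CO2*]/α₀ = 2.517×10^-4 / 0.1596 = 1.577 mmol/kg
CA = (α₁ + 2α₂)·DIC = (0.8377 + 2×0.002649) × 1.577 = 1.33 mmol/kg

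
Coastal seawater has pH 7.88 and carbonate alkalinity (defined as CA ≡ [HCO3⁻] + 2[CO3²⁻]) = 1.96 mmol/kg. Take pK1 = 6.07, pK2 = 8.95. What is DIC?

CA = [HCO3⁻] + 2[CO3²⁻] = (α₁ + 2α₂)·DIC
At pH 7.88: [H⁺]/K1 = 10^-1.81 = 0.015488, K2/[H⁺] = 10^-1.07 = 0.085114
α₁ = 1/(1 + 0.015488 + 0.085114) = 1/1.1006 = 0.9086; α₂ = α₁·K2/[H⁺] = 0.07733
α₁ + 2α₂ = 1.0633
DIC = CA / (α₁ + 2α₂) = 1.96 / 1.0633 = 1.84 mmol/kg

DIC = 1.84 mmol/kg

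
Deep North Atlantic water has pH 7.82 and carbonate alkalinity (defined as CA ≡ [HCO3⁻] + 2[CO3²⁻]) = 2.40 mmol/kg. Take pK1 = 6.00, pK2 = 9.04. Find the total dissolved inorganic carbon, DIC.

CA = [HCO3⁻] + 2[CO3²⁻] = (α₁ + 2α₂)·DIC
At pH 7.82: [H⁺]/K1 = 10^-1.82 = 0.015136, K2/[H⁺] = 10^-1.22 = 0.060256
α₁ = 1/(1 + 0.015136 + 0.060256) = 1/1.0754 = 0.9299; α₂ = α₁·K2/[H⁺] = 0.05603
α₁ + 2α₂ = 1.0420
DIC = CA / (α₁ + 2α₂) = 2.40 / 1.0420 = 2.30 mmol/kg

DIC = 2.30 mmol/kg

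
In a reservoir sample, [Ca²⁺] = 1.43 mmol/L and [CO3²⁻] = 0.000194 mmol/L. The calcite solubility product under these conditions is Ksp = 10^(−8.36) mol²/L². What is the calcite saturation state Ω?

Ksp = 10^(−8.36) = 4.365×10^-9
Ω = [Ca²⁺][CO3²⁻]/Ksp = (1.43×10^-3)(0.000194×10^-3) / 4.365×10^-9 = 0.0636

Ω = 0.0636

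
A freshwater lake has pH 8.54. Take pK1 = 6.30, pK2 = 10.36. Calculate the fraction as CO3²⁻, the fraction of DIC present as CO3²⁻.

α₂ = 1 / (1 + [H⁺]/K2 + [H⁺]²/(K1K2)) = 1 / (1 + 10^+1.82 + 10^-0.42)
   = 1 / (1 + 66.069 + 0.38019) = 1/67.450 = 0.01483

α₂ = 0.0148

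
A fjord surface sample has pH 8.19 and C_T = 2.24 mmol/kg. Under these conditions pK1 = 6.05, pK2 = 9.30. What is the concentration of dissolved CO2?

[CO2*] = 15.0 μmol/kg

α₀ = 1 / (1 + K1/[H⁺] + K1K2/[H⁺]²) = 1 / (1 + 10^+2.14 + 10^+1.03)
   = 1 / (1 + 138.04 + 10.715) = 1/149.75 = 0.006678
[CO2*] = α₀ × DIC = 0.006678 × 2.24 = 0.0150 mmol/kg = 15.0 μmol/kg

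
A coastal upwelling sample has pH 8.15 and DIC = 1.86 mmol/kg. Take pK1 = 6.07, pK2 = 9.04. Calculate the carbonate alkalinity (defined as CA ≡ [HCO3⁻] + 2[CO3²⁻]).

CA = [HCO3⁻] + 2[CO3²⁻] = (α₁ + 2α₂)·DIC
At pH 8.15: [H⁺]/K1 = 10^-2.08 = 0.0083176, K2/[H⁺] = 10^-0.89 = 0.12882
α₁ = 1/(1 + 0.0083176 + 0.12882) = 1/1.1371 = 0.8794; α₂ = α₁·K2/[H⁺] = 0.1133
α₁ + 2α₂ = 1.1060
CA = 1.1060 × 1.86 = 2.06 mmol/kg

CA = 2.06 mmol/kg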